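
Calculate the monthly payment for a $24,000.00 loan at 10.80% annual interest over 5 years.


Loan payment formula: PMT = PV × r / (1 − (1 + r)^(−n))
Monthly rate r = 0.108/12 = 0.009, n = 60 months
Denominator: 1 − (1 + 0.108/12)^(−60) = 0.415842
PMT = $24,000.00 × (0.108/12) / 0.415842
PMT = $519.43 per month

PMT = PV × r / (1-(1+r)^(-n)) = $519.43/month


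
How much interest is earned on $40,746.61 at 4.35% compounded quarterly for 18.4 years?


Compound interest earned = final amount − principal.
A = P(1 + r/n)^(nt) = $40,746.61 × (1 + 0.0435/4)^(4 × 18.4) = $90,328.39
Interest = A − P = $90,328.39 − $40,746.61 = $49,581.78

Interest = A - P = $49,581.78


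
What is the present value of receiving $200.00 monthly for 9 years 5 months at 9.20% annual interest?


Present value of an ordinary annuity: PV = PMT × (1 − (1 + r)^(−n)) / r
Monthly rate r = 0.092/12 ≈ 0.00766667, n = 113
PV = $200.00 × (1 − (1 + 0.092/12)^(−113)) / (0.092/12)
PV = $200.00 × 75.406676
PV = $15,081.34

PV = PMT × (1-(1+r)^(-n))/r = $15,081.34


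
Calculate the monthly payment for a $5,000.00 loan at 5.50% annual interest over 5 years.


Loan payment formula: PMT = PV × r / (1 − (1 + r)^(−n))
Monthly rate r = 0.055/12 ≈ 0.00458333, n = 60 months
Denominator: 1 − (1 + 0.055/12)^(−60) = 0.239950
PMT = $5,000.00 × (0.055/12) / 0.239950
PMT = $95.51 per month

PMT = PV × r / (1-(1+r)^(-n)) = $95.51/month


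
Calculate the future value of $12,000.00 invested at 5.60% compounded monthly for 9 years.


Compound interest formula: A = P(1 + r/n)^(nt)
A = $12,000.00 × (1 + 0.056/12)^(12 × 9)
Growth factor: (1 + 0.056/12)^108 = 1.653390
A = $12,000.00 × 1.653390
A = $19,840.68

A = P(1 + r/n)^(nt) = $19,840.68


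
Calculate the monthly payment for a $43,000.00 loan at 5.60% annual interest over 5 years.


Loan payment formula: PMT = PV × r / (1 − (1 + r)^(−n))
Monthly rate r = 0.056/12 ≈ 0.00466667, n = 60 months
Denominator: 1 − (1 + 0.056/12)^(−60) = 0.243724
PMT = $43,000.00 × (0.056/12) / 0.243724
PMT = $823.34 per month

PMT = PV × r / (1-(1+r)^(-n)) = $823.34/month


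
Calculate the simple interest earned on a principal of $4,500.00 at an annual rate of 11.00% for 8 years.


Simple interest formula: I = P × r × t
I = $4,500.00 × 0.11 × 8
I = $3,960.00

I = P × r × t = $3,960.00


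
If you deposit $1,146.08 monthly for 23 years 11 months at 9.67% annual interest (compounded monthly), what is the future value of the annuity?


Future value of an ordinary annuity: FV = PMT × ((1 + r)^n − 1) / r
Monthly rate r = 0.0967/12 ≈ 0.00805833, n = 287
FV = $1,146.08 × ((1 + 0.0967/12)^287 − 1) / (0.0967/12)
FV = $1,146.08 × 1117.958601
FV = $1,281,269.99

FV = PMT × ((1+r)^n - 1)/r = $1,281,269.99


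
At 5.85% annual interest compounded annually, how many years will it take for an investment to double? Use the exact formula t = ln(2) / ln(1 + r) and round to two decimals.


Doubling condition: (1 + r)^t = 2
Take ln of both sides: t × ln(1 + r) = ln(2)
t = ln(2) / ln(1 + r)
t = 0.693147 / 0.056853
t = 12.19

t = ln(2) / ln(1 + r) = 12.19 years


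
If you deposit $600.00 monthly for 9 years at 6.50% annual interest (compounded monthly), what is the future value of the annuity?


Future value of an ordinary annuity: FV = PMT × ((1 + r)^n − 1) / r
Monthly rate r = 0.065/12 ≈ 0.00541667, n = 108
FV = $600.00 × ((1 + 0.065/12)^108 − 1) / (0.065/12)
FV = $600.00 × 146.244833
FV = $87,746.90

FV = PMT × ((1+r)^n - 1)/r = $87,746.90


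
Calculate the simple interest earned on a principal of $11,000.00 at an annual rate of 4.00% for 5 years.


Simple interest formula: I = P × r × t
I = $11,000.00 × 0.04 × 5
I = $2,200.00

I = P × r × t = $2,200.00


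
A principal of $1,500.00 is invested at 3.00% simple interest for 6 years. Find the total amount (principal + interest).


Total amount formula: A = P(1 + rt) = P + P·r·t
Interest: I = P × r × t = $1,500.00 × 0.03 × 6 = $270.00
A = P + I = $1,500.00 + $270.00 = $1,770.00

A = P + I = P(1 + rt) = $1,770.00


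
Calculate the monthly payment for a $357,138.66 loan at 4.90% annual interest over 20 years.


Loan payment formula: PMT = PV × r / (1 − (1 + r)^(−n))
Monthly rate r = 0.049/12 ≈ 0.00408333, n = 240 months
Denominator: 1 − (1 + 0.049/12)^(−240) = 0.623939
PMT = $357,138.66 × (0.049/12) / 0.623939
PMT = $2,337.27 per month

PMT = PV × r / (1-(1+r)^(-n)) = $2,337.27/month


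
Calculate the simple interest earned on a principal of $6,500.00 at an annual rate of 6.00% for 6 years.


Simple interest formula: I = P × r × t
I = $6,500.00 × 0.06 × 6
I = $2,340.00

I = P × r × t = $2,340.00


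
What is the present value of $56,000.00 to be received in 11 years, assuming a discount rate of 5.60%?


Present value formula: PV = FV / (1 + r)^t
PV = $56,000.00 / (1 + 0.056)^11
PV = $56,000.00 / 1.820971
PV = $30,752.82

PV = FV / (1 + r)^t = $30,752.82


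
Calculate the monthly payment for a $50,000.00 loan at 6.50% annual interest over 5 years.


Loan payment formula: PMT = PV × r / (1 − (1 + r)^(−n))
Monthly rate r = 0.065/12 ≈ 0.00541667, n = 60 months
Denominator: 1 − (1 + 0.065/12)^(−60) = 0.276839
PMT = $50,000.00 × (0.065/12) / 0.276839
PMT = $978.31 per month

PMT = PV × r / (1-(1+r)^(-n)) = $978.31/month


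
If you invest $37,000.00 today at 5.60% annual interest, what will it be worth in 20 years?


Future value formula: FV = PV × (1 + r)^t
FV = $37,000.00 × (1 + 0.056)^20
FV = $37,000.00 × 2.9735714
FV = $110,022.14

FV = PV × (1 + r)^t = $110,022.14


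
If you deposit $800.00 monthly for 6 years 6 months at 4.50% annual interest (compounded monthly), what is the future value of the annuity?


Future value of an ordinary annuity: FV = PMT × ((1 + r)^n − 1) / r
Monthly rate r = 0.045/12 = 0.00375, n = 78
FV = $800.00 × ((1 + 0.045/12)^78 − 1) / (0.045/12)
FV = $800.00 × 90.410663
FV = $72,328.53

FV = PMT × ((1+r)^n - 1)/r = $72,328.53


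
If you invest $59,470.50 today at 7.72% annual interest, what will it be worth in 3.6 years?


Future value formula: FV = PV × (1 + r)^t
FV = $59,470.50 × (1 + 0.0772)^3.6
FV = $59,470.50 × 1.3069737
FV = $77,726.38

FV = PV × (1 + r)^t = $77,726.38


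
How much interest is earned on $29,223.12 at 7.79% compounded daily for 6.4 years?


Compound interest earned = final amount − principal.
A = P(1 + r/n)^(nt) = $29,223.12 × (1 + 0.0779/365)^(365 × 6.4) = $48,108.89
Interest = A − P = $48,108.89 − $29,223.12 = $18,885.77

Interest = A - P = $18,885.77


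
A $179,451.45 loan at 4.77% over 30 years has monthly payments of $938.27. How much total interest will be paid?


Total paid over the life of the loan = PMT × n.
Total paid = $938.27 × 360 = $337,777.20
Total interest = total paid − principal = $337,777.20 − $179,451.45 = $158,325.75

Total interest = (PMT × n) - PV = $158,325.75


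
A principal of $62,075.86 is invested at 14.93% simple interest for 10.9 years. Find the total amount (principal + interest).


Total amount formula: A = P(1 + rt) = P + P·r·t
Interest: I = P × r × t = $62,075.86 × 0.1493 × 10.9 = $101,020.39
A = P + I = $62,075.86 + $101,020.39 = $163,096.25

A = P + I = P(1 + rt) = $163,096.25


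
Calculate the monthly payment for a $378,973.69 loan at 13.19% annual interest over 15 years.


Loan payment formula: PMT = PV × r / (1 − (1 + r)^(−n))
Monthly rate r = 0.1319/12 ≈ 0.01099167, n = 180 months
Denominator: 1 − (1 + 0.1319/12)^(−180) = 0.860223
PMT = $378,973.69 × (0.1319/12) / 0.860223
PMT = $4,842.41 per month

PMT = PV × r / (1-(1+r)^(-n)) = $4,842.41/month


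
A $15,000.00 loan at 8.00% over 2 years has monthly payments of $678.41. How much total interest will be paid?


Total paid over the life of the loan = PMT × n.
Total paid = $678.41 × 24 = $16,281.84
Total interest = total paid − principal = $16,281.84 − $15,000.00 = $1,281.84

Total interest = (PMT × n) - PV = $1,281.84


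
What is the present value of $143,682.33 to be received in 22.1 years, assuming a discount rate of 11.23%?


Present value formula: PV = FV / (1 + r)^t
PV = $143,682.33 / (1 + 0.1123)^22.1
PV = $143,682.33 / 10.507631
PV = $13,674.09

PV = FV / (1 + r)^t = $13,674.09


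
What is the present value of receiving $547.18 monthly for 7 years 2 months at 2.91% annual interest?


Present value of an ordinary annuity: PV = PMT × (1 − (1 + r)^(−n)) / r
Monthly rate r = 0.0291/12 = 0.002425, n = 86
PV = $547.18 × (1 − (1 + 0.0291/12)^(−86)) / (0.0291/12)
PV = $547.18 × 77.540038
PV = $42,428.36

PV = PMT × (1-(1+r)^(-n))/r = $42,428.36


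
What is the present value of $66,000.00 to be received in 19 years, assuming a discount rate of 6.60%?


Present value formula: PV = FV / (1 + r)^t
PV = $66,000.00 / (1 + 0.066)^19
PV = $66,000.00 / 3.368115
PV = $19,595.53

PV = FV / (1 + r)^t = $19,595.53


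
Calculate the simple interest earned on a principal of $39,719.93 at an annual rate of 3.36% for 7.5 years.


Simple interest formula: I = P × r × t
I = $39,719.93 × 0.0336 × 7.5
I = $10,009.42

I = P × r × t = $10,009.42


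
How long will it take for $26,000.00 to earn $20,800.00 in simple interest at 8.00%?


Rearrange the simple interest formula for t:
I = P × r × t  ⇒  t = I / (P × r)
t = $20,800.00 / ($26,000.00 × 0.08)
t = 10

t = I/(P×r) = 10 years


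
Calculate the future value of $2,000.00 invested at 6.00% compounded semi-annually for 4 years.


Compound interest formula: A = P(1 + r/n)^(nt)
A = $2,000.00 × (1 + 0.06/2)^(2 × 4)
Growth factor: (1 + 0.06/2)^8 = 1.266770
A = $2,000.00 × 1.266770
A = $2,533.54

A = P(1 + r/n)^(nt) = $2,533.54


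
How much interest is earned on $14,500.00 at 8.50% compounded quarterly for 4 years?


Compound interest earned = final amount − principal.
A = P(1 + r/n)^(nt) = $14,500.00 × (1 + 0.085/4)^(4 × 4) = $20,299.30
Interest = A − P = $20,299.30 − $14,500.00 = $5,799.30

Interest = A - P = $5,799.30


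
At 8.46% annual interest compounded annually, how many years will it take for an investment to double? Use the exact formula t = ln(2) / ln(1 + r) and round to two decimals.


Doubling condition: (1 + r)^t = 2
Take ln of both sides: t × ln(1 + r) = ln(2)
t = ln(2) / ln(1 + r)
t = 0.693147 / 0.081211
t = 8.54

t = ln(2) / ln(1 + r) = 8.54 years


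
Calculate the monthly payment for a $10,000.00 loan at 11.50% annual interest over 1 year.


Loan payment formula: PMT = PV × r / (1 − (1 + r)^(−n))
Monthly rate r = 0.115/12 ≈ 0.00958333, n = 12 months
Denominator: 1 − (1 + 0.115/12)^(−12) = 0.108146
PMT = $10,000.00 × (0.115/12) / 0.108146
PMT = $886.15 per month

PMT = PV × r / (1-(1+r)^(-n)) = $886.15/month


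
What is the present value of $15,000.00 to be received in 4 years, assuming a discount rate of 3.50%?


Present value formula: PV = FV / (1 + r)^t
PV = $15,000.00 / (1 + 0.035)^4
PV = $15,000.00 / 1.147523
PV = $13,071.63

PV = FV / (1 + r)^t = $13,071.63


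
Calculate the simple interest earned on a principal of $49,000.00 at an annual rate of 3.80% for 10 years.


Simple interest formula: I = P × r × t
I = $49,000.00 × 0.038 × 10
I = $18,620.00

I = P × r × t = $18,620.00


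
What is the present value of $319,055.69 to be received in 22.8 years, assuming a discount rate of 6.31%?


Present value formula: PV = FV / (1 + r)^t
PV = $319,055.69 / (1 + 0.0631)^22.8
PV = $319,055.69 / 4.035431
PV = $79,063.60

PV = FV / (1 + r)^t = $79,063.60


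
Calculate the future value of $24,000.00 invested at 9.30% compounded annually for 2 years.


Compound interest formula: A = P(1 + r/n)^(nt)
A = $24,000.00 × (1 + 0.093/1)^(1 × 2)
Growth factor: (1 + 0.093/1)^2 = 1.194649
A = $24,000.00 × 1.194649
A = $28,671.58

A = P(1 + r/n)^(nt) = $28,671.58


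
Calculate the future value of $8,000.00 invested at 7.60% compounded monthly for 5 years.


Compound interest formula: A = P(1 + r/n)^(nt)
A = $8,000.00 × (1 + 0.076/12)^(12 × 5)
Growth factor: (1 + 0.076/12)^60 = 1.4605334
A = $8,000.00 × 1.4605334
A = $11,684.27

A = P(1 + r/n)^(nt) = $11,684.27


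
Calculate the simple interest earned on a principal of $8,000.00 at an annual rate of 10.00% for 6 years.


Simple interest formula: I = P × r × t
I = $8,000.00 × 0.1 × 6
I = $4,800.00

I = P × r × t = $4,800.00


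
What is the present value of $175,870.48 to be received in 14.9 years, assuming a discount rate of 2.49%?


Present value formula: PV = FV / (1 + r)^t
PV = $175,870.48 / (1 + 0.0249)^14.9
PV = $175,870.48 / 1.44262764
PV = $121,909.82

PV = FV / (1 + r)^t = $121,909.82


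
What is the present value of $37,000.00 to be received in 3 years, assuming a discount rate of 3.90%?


Present value formula: PV = FV / (1 + r)^t
PV = $37,000.00 / (1 + 0.039)^3
PV = $37,000.00 / 1.1216223
PV = $32,987.93

PV = FV / (1 + r)^t = $32,987.93


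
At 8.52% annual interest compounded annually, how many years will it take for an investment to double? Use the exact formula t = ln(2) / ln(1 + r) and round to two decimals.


Doubling condition: (1 + r)^t = 2
Take ln of both sides: t × ln(1 + r) = ln(2)
t = ln(2) / ln(1 + r)
t = 0.693147 / 0.081764
t = 8.48

t = ln(2) / ln(1 + r) = 8.48 years


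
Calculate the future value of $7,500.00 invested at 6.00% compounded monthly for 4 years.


Compound interest formula: A = P(1 + r/n)^(nt)
A = $7,500.00 × (1 + 0.06/12)^(12 × 4)
Growth factor: (1 + 0.06/12)^48 = 1.270489
A = $7,500.00 × 1.270489
A = $9,528.67

A = P(1 + r/n)^(nt) = $9,528.67


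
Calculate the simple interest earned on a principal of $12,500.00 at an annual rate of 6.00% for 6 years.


Simple interest formula: I = P × r × t
I = $12,500.00 × 0.06 × 6
I = $4,500.00

I = P × r × t = $4,500.00


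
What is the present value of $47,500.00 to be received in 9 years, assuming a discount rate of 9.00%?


Present value formula: PV = FV / (1 + r)^t
PV = $47,500.00 / (1 + 0.09)^9
PV = $47,500.00 / 2.171893
PV = $21,870.32

PV = FV / (1 + r)^t = $21,870.32


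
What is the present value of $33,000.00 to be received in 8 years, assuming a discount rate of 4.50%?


Present value formula: PV = FV / (1 + r)^t
PV = $33,000.00 / (1 + 0.045)^8
PV = $33,000.00 / 1.4221006
PV = $23,205.11

PV = FV / (1 + r)^t = $23,205.11


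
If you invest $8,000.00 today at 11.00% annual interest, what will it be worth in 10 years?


Future value formula: FV = PV × (1 + r)^t
FV = $8,000.00 × (1 + 0.11)^10
FV = $8,000.00 × 2.839421
FV = $22,715.37

FV = PV × (1 + r)^t = $22,715.37


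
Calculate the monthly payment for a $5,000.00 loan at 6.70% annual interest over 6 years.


Loan payment formula: PMT = PV × r / (1 − (1 + r)^(−n))
Monthly rate r = 0.067/12 ≈ 0.00558333, n = 72 months
Denominator: 1 − (1 + 0.067/12)^(−72) = 0.330271
PMT = $5,000.00 × (0.067/12) / 0.330271
PMT = $84.53 per month

PMT = PV × r / (1-(1+r)^(-n)) = $84.53/month


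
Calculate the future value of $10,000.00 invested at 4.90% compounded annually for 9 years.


Compound interest formula: A = P(1 + r/n)^(nt)
A = $10,000.00 × (1 + 0.049/1)^(1 × 9)
Growth factor: (1 + 0.049/1)^9 = 1.538082
A = $10,000.00 × 1.538082
A = $15,380.82

A = P(1 + r/n)^(nt) = $15,380.82


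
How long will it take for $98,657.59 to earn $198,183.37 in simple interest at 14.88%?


Rearrange the simple interest formula for t:
I = P × r × t  ⇒  t = I / (P × r)
t = $198,183.37 / ($98,657.59 × 0.1488)
t = 13.5

t = I/(P×r) = 13.5 years


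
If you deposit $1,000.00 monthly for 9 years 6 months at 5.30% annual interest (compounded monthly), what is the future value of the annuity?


Future value of an ordinary annuity: FV = PMT × ((1 + r)^n − 1) / r
Monthly rate r = 0.053/12 ≈ 0.00441667, n = 114
FV = $1,000.00 × ((1 + 0.053/12)^114 − 1) / (0.053/12)
FV = $1,000.00 × 147.774042
FV = $147,774.04

FV = PMT × ((1+r)^n - 1)/r = $147,774.04


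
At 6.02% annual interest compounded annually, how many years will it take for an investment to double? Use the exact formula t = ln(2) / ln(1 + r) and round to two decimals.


Doubling condition: (1 + r)^t = 2
Take ln of both sides: t × ln(1 + r) = ln(2)
t = ln(2) / ln(1 + r)
t = 0.693147 / 0.058458
t = 11.86

t = ln(2) / ln(1 + r) = 11.86 years


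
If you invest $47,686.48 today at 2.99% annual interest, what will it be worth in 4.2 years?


Future value formula: FV = PV × (1 + r)^t
FV = $47,686.48 × (1 + 0.0299)^4.2
FV = $47,686.48 × 1.13172066
FV = $53,967.77

FV = PV × (1 + r)^t = $53,967.77


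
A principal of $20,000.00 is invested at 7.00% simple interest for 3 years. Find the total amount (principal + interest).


Total amount formula: A = P(1 + rt) = P + P·r·t
Interest: I = P × r × t = $20,000.00 × 0.07 × 3 = $4,200.00
A = P + I = $20,000.00 + $4,200.00 = $24,200.00

A = P + I = P(1 + rt) = $24,200.00


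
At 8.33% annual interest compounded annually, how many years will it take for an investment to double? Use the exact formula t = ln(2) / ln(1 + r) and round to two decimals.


Doubling condition: (1 + r)^t = 2
Take ln of both sides: t × ln(1 + r) = ln(2)
t = ln(2) / ln(1 + r)
t = 0.693147 / 0.080012
t = 8.66

t = ln(2) / ln(1 + r) = 8.66 years


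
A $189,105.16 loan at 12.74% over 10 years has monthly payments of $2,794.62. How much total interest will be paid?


Total paid over the life of the loan = PMT × n.
Total paid = $2,794.62 × 120 = $335,354.40
Total interest = total paid − principal = $335,354.40 − $189,105.16 = $146,249.24

Total interest = (PMT × n) - PV = $146,249.24


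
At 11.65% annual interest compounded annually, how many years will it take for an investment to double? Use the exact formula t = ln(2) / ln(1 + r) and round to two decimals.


Doubling condition: (1 + r)^t = 2
Take ln of both sides: t × ln(1 + r) = ln(2)
t = ln(2) / ln(1 + r)
t = 0.693147 / 0.110199
t = 6.29

t = ln(2) / ln(1 + r) = 6.29 years


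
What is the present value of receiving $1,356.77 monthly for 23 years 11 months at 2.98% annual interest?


Present value of an ordinary annuity: PV = PMT × (1 − (1 + r)^(−n)) / r
Monthly rate r = 0.0298/12 ≈ 0.00248333, n = 287
PV = $1,356.77 × (1 − (1 + 0.0298/12)^(−287)) / (0.0298/12)
PV = $1,356.77 × 205.069629
PV = $278,232.32

PV = PMT × (1-(1+r)^(-n))/r = $278,232.32


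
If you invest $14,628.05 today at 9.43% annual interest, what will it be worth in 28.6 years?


Future value formula: FV = PV × (1 + r)^t
FV = $14,628.05 × (1 + 0.0943)^28.6
FV = $14,628.05 × 13.1613676
FV = $192,525.14

FV = PV × (1 + r)^t = $192,525.14


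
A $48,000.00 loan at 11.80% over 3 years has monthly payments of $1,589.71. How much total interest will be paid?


Total paid over the life of the loan = PMT × n.
Total paid = $1,589.71 × 36 = $57,229.56
Total interest = total paid − principal = $57,229.56 − $48,000.00 = $9,229.56

Total interest = (PMT × n) - PV = $9,229.56


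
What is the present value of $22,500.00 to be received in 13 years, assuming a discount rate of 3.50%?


Present value formula: PV = FV / (1 + r)^t
PV = $22,500.00 / (1 + 0.035)^13
PV = $22,500.00 / 1.563956
PV = $14,386.59

PV = FV / (1 + r)^t = $14,386.59


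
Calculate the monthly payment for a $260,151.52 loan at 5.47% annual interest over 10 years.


Loan payment formula: PMT = PV × r / (1 − (1 + r)^(−n))
Monthly rate r = 0.0547/12 ≈ 0.00455833, n = 120 months
Denominator: 1 − (1 + 0.0547/12)^(−120) = 0.420597
PMT = $260,151.52 × (0.0547/12) / 0.420597
PMT = $2,819.46 per month

PMT = PV × r / (1-(1+r)^(-n)) = $2,819.46/month


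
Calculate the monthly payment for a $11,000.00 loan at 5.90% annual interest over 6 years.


Loan payment formula: PMT = PV × r / (1 − (1 + r)^(−n))
Monthly rate r = 0.059/12 ≈ 0.00491667, n = 72 months
Denominator: 1 − (1 + 0.059/12)^(−72) = 0.297516
PMT = $11,000.00 × (0.059/12) / 0.297516
PMT = $181.78 per month

PMT = PV × r / (1-(1+r)^(-n)) = $181.78/month


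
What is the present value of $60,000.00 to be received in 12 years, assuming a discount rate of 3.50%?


Present value formula: PV = FV / (1 + r)^t
PV = $60,000.00 / (1 + 0.035)^12
PV = $60,000.00 / 1.5110687
PV = $39,707.00

PV = FV / (1 + r)^t = $39,707.00


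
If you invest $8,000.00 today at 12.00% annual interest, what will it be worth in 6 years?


Future value formula: FV = PV × (1 + r)^t
FV = $8,000.00 × (1 + 0.12)^6
FV = $8,000.00 × 1.973823
FV = $15,790.58

FV = PV × (1 + r)^t = $15,790.58


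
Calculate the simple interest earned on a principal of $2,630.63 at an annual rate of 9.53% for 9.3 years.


Simple interest formula: I = P × r × t
I = $2,630.63 × 0.0953 × 9.3
I = $2,331.50

I = P × r × t = $2,331.50


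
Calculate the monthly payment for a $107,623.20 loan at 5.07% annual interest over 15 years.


Loan payment formula: PMT = PV × r / (1 − (1 + r)^(−n))
Monthly rate r = 0.0507/12 = 0.004225, n = 180 months
Denominator: 1 − (1 + 0.0507/12)^(−180) = 0.531818
PMT = $107,623.20 × (0.0507/12) / 0.531818
PMT = $855.01 per month

PMT = PV × r / (1-(1+r)^(-n)) = $855.01/month


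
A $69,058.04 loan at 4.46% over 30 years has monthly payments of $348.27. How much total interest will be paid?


Total paid over the life of the loan = PMT × n.
Total paid = $348.27 × 360 = $125,377.20
Total interest = total paid − principal = $125,377.20 − $69,058.04 = $56,319.16

Total interest = (PMT × n) - PV = $56,319.16


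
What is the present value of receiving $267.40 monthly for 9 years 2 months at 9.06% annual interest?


Present value of an ordinary annuity: PV = PMT × (1 − (1 + r)^(−n)) / r
Monthly rate r = 0.0906/12 = 0.00755, n = 110
PV = $267.40 × (1 − (1 + 0.0906/12)^(−110)) / (0.0906/12)
PV = $267.40 × 74.543975
PV = $19,933.06

PV = PMT × (1-(1+r)^(-n))/r = $19,933.06


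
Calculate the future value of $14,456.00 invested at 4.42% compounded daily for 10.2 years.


Compound interest formula: A = P(1 + r/n)^(nt)
A = $14,456.00 × (1 + 0.0442/365)^(365 × 10.2)
Growth factor: (1 + 0.0442/365)^3723 = 1.569587
A = $14,456.00 × 1.569587
A = $22,689.95

A = P(1 + r/n)^(nt) = $22,689.95


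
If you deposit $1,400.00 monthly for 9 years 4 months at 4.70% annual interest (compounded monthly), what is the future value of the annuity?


Future value of an ordinary annuity: FV = PMT × ((1 + r)^n − 1) / r
Monthly rate r = 0.047/12 ≈ 0.00391667, n = 112
FV = $1,400.00 × ((1 + 0.047/12)^112 − 1) / (0.047/12)
FV = $1,400.00 × 140.249432
FV = $196,349.20

FV = PMT × ((1+r)^n - 1)/r = $196,349.20


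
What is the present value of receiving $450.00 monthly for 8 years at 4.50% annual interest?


Present value of an ordinary annuity: PV = PMT × (1 − (1 + r)^(−n)) / r
Monthly rate r = 0.045/12 = 0.00375, n = 96
PV = $450.00 × (1 − (1 + 0.045/12)^(−96)) / (0.045/12)
PV = $450.00 × 80.494336
PV = $36,222.45

PV = PMT × (1-(1+r)^(-n))/r = $36,222.45


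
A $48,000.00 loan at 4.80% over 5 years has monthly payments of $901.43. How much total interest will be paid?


Total paid over the life of the loan = PMT × n.
Total paid = $901.43 × 60 = $54,085.80
Total interest = total paid − principal = $54,085.80 − $48,000.00 = $6,085.80

Total interest = (PMT × n) - PV = $6,085.80


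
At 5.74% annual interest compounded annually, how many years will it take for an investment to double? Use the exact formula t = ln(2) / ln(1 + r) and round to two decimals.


Doubling condition: (1 + r)^t = 2
Take ln of both sides: t × ln(1 + r) = ln(2)
t = ln(2) / ln(1 + r)
t = 0.693147 / 0.055813
t = 12.42

t = ln(2) / ln(1 + r) = 12.42 years


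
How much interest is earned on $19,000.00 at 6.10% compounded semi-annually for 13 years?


Compound interest earned = final amount − principal.
A = P(1 + r/n)^(nt) = $19,000.00 × (1 + 0.061/2)^(2 × 13) = $41,495.55
Interest = A − P = $41,495.55 − $19,000.00 = $22,495.55

Interest = A - P = $22,495.55


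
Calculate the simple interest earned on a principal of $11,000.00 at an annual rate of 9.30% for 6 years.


Simple interest formula: I = P × r × t
I = $11,000.00 × 0.093 × 6
I = $6,138.00

I = P × r × t = $6,138.00


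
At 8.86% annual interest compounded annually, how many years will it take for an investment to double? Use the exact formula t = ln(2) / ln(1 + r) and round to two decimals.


Doubling condition: (1 + r)^t = 2
Take ln of both sides: t × ln(1 + r) = ln(2)
t = ln(2) / ln(1 + r)
t = 0.693147 / 0.084892
t = 8.17

t = ln(2) / ln(1 + r) = 8.17 years


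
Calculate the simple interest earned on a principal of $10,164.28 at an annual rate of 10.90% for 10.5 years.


Simple interest formula: I = P × r × t
I = $10,164.28 × 0.109 × 10.5
I = $11,633.02

I = P × r × t = $11,633.02


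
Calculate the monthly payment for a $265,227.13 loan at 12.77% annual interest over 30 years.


Loan payment formula: PMT = PV × r / (1 − (1 + r)^(−n))
Monthly rate r = 0.1277/12 ≈ 0.01064167, n = 360 months
Denominator: 1 − (1 + 0.1277/12)^(−360) = 0.977869
PMT = $265,227.13 × (0.1277/12) / 0.977869
PMT = $2,886.34 per month

PMT = PV × r / (1-(1+r)^(-n)) = $2,886.34/month


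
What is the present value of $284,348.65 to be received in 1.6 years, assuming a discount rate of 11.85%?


Present value formula: PV = FV / (1 + r)^t
PV = $284,348.65 / (1 + 0.1185)^1.6
PV = $284,348.65 / 1.196238
PV = $237,702.41

PV = FV / (1 + r)^t = $237,702.41


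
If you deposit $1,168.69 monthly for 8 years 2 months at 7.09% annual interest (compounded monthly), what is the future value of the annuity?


Future value of an ordinary annuity: FV = PMT × ((1 + r)^n − 1) / r
Monthly rate r = 0.0709/12 ≈ 0.00590833, n = 98
FV = $1,168.69 × ((1 + 0.0709/12)^98 − 1) / (0.0709/12)
FV = $1,168.69 × 132.227736
FV = $154,533.23

FV = PMT × ((1+r)^n - 1)/r = $154,533.23


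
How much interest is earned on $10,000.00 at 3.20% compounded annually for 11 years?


Compound interest earned = final amount − principal.
A = P(1 + r/n)^(nt) = $10,000.00 × (1 + 0.032/1)^(1 × 11) = $14,140.89
Interest = A − P = $14,140.89 − $10,000.00 = $4,140.89

Interest = A - P = $4,140.89


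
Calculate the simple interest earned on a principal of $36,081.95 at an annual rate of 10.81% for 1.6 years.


Simple interest formula: I = P × r × t
I = $36,081.95 × 0.1081 × 1.6
I = $6,240.73

I = P × r × t = $6,240.73


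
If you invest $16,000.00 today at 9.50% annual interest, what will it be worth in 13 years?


Future value formula: FV = PV × (1 + r)^t
FV = $16,000.00 × (1 + 0.095)^13
FV = $16,000.00 × 3.253745
FV = $52,059.92

FV = PV × (1 + r)^t = $52,059.92


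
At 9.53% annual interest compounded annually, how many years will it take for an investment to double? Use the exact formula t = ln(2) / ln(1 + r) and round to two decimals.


Doubling condition: (1 + r)^t = 2
Take ln of both sides: t × ln(1 + r) = ln(2)
t = ln(2) / ln(1 + r)
t = 0.693147 / 0.091028
t = 7.61

t = ln(2) / ln(1 + r) = 7.61 years


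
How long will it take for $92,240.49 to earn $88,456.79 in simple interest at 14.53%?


Rearrange the simple interest formula for t:
I = P × r × t  ⇒  t = I / (P × r)
t = $88,456.79 / ($92,240.49 × 0.1453)
t = 6.6

t = I/(P×r) = 6.6 years


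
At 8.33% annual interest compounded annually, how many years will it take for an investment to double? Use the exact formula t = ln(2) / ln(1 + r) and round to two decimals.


Doubling condition: (1 + r)^t = 2
Take ln of both sides: t × ln(1 + r) = ln(2)
t = ln(2) / ln(1 + r)
t = 0.693147 / 0.080012
t = 8.66

t = ln(2) / ln(1 + r) = 8.66 years


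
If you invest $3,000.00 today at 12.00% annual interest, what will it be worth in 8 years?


Future value formula: FV = PV × (1 + r)^t
FV = $3,000.00 × (1 + 0.12)^8
FV = $3,000.00 × 2.475963
FV = $7,427.89

FV = PV × (1 + r)^t = $7,427.89


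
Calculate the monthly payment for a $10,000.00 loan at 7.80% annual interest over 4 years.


Loan payment formula: PMT = PV × r / (1 − (1 + r)^(−n))
Monthly rate r = 0.078/12 = 0.0065, n = 48 months
Denominator: 1 − (1 + 0.078/12)^(−48) = 0.267279
PMT = $10,000.00 × (0.078/12) / 0.267279
PMT = $243.19 per month

PMT = PV × r / (1-(1+r)^(-n)) = $243.19/month


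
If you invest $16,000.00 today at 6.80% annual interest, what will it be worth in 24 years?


Future value formula: FV = PV × (1 + r)^t
FV = $16,000.00 × (1 + 0.068)^24
FV = $16,000.00 × 4.849646
FV = $77,594.34

FV = PV × (1 + r)^t = $77,594.34


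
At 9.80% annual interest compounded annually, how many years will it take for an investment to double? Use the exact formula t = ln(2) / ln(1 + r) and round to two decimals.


Doubling condition: (1 + r)^t = 2
Take ln of both sides: t × ln(1 + r) = ln(2)
t = ln(2) / ln(1 + r)
t = 0.693147 / 0.093490
t = 7.41

t = ln(2) / ln(1 + r) = 7.41 years


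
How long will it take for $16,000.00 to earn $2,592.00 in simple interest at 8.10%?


Rearrange the simple interest formula for t:
I = P × r × t  ⇒  t = I / (P × r)
t = $2,592.00 / ($16,000.00 × 0.081)
t = 2

t = I/(P×r) = 2 years


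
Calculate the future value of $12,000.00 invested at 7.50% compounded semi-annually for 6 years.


Compound interest formula: A = P(1 + r/n)^(nt)
A = $12,000.00 × (1 + 0.075/2)^(2 × 6)
Growth factor: (1 + 0.075/2)^12 = 1.555454
A = $12,000.00 × 1.555454
A = $18,665.45

A = P(1 + r/n)^(nt) = $18,665.45


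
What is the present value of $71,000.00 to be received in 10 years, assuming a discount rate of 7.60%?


Present value formula: PV = FV / (1 + r)^t
PV = $71,000.00 / (1 + 0.076)^10
PV = $71,000.00 / 2.0802844
PV = $34,129.95

PV = FV / (1 + r)^t = $34,129.95


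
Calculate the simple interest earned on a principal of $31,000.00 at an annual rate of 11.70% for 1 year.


Simple interest formula: I = P × r × t
I = $31,000.00 × 0.117 × 1
I = $3,627.00

I = P × r × t = $3,627.00


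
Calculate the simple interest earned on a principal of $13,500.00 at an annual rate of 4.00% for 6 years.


Simple interest formula: I = P × r × t
I = $13,500.00 × 0.04 × 6
I = $3,240.00

I = P × r × t = $3,240.00


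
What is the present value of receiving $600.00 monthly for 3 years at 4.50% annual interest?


Present value of an ordinary annuity: PV = PMT × (1 − (1 + r)^(−n)) / r
Monthly rate r = 0.045/12 = 0.00375, n = 36
PV = $600.00 × (1 − (1 + 0.045/12)^(−36)) / (0.045/12)
PV = $600.00 × 33.616921
PV = $20,170.15

PV = PMT × (1-(1+r)^(-n))/r = $20,170.15


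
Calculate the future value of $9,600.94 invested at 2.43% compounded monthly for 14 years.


Compound interest formula: A = P(1 + r/n)^(nt)
A = $9,600.94 × (1 + 0.0243/12)^(12 × 14)
Growth factor: (1 + 0.0243/12)^168 = 1.4047453
A = $9,600.94 × 1.4047453
A = $13,486.88

A = P(1 + r/n)^(nt) = $13,486.88


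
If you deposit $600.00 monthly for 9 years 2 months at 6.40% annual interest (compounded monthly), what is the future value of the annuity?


Future value of an ordinary annuity: FV = PMT × ((1 + r)^n − 1) / r
Monthly rate r = 0.064/12 ≈ 0.00533333, n = 110
FV = $600.00 × ((1 + 0.064/12)^110 − 1) / (0.064/12)
FV = $600.00 × 149.097080
FV = $89,458.25

FV = PMT × ((1+r)^n - 1)/r = $89,458.25


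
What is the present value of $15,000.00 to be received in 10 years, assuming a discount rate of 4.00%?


Present value formula: PV = FV / (1 + r)^t
PV = $15,000.00 / (1 + 0.04)^10
PV = $15,000.00 / 1.480244
PV = $10,133.46

PV = FV / (1 + r)^t = $10,133.46


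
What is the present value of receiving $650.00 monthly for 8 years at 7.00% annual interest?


Present value of an ordinary annuity: PV = PMT × (1 − (1 + r)^(−n)) / r
Monthly rate r = 0.07/12 ≈ 0.00583333, n = 96
PV = $650.00 × (1 − (1 + 0.07/12)^(−96)) / (0.07/12)
PV = $650.00 × 73.347569
PV = $47,675.92

PV = PMT × (1-(1+r)^(-n))/r = $47,675.92


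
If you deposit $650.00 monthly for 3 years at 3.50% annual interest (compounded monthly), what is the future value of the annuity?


Future value of an ordinary annuity: FV = PMT × ((1 + r)^n − 1) / r
Monthly rate r = 0.035/12 ≈ 0.00291667, n = 36
FV = $650.00 × ((1 + 0.035/12)^36 − 1) / (0.035/12)
FV = $650.00 × 37.899729
FV = $24,634.82

FV = PMT × ((1+r)^n - 1)/r = $24,634.82


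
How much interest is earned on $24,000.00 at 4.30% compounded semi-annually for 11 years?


Compound interest earned = final amount − principal.
A = P(1 + r/n)^(nt) = $24,000.00 × (1 + 0.043/2)^(2 × 11) = $38,322.64
Interest = A − P = $38,322.64 − $24,000.00 = $14,322.64

Interest = A - P = $14,322.64


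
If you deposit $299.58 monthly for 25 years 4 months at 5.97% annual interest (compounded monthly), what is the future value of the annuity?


Future value of an ordinary annuity: FV = PMT × ((1 + r)^n − 1) / r
Monthly rate r = 0.0597/12 = 0.004975, n = 304
FV = $299.58 × ((1 + 0.0597/12)^304 − 1) / (0.0597/12)
FV = $299.58 × 707.663387
FV = $212,001.80

FV = PMT × ((1+r)^n - 1)/r = $212,001.80


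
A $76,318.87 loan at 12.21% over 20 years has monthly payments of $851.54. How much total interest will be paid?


Total paid over the life of the loan = PMT × n.
Total paid = $851.54 × 240 = $204,369.60
Total interest = total paid − principal = $204,369.60 − $76,318.87 = $128,050.73

Total interest = (PMT × n) - PV = $128,050.73


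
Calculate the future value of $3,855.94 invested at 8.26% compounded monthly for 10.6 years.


Compound interest formula: A = P(1 + r/n)^(nt)
A = $3,855.94 × (1 + 0.0826/12)^(12 × 10.6)
Growth factor: (1 + 0.0826/12)^127.2 = 2.393030
A = $3,855.94 × 2.393030
A = $9,227.38

A = P(1 + r/n)^(nt) = $9,227.38


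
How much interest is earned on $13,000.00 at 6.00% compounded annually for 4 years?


Compound interest earned = final amount − principal.
A = P(1 + r/n)^(nt) = $13,000.00 × (1 + 0.06/1)^(1 × 4) = $16,412.20
Interest = A − P = $16,412.20 − $13,000.00 = $3,412.20

Interest = A - P = $3,412.20


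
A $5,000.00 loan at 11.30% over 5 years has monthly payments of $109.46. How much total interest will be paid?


Total paid over the life of the loan = PMT × n.
Total paid = $109.46 × 60 = $6,567.60
Total interest = total paid − principal = $6,567.60 − $5,000.00 = $1,567.60

Total interest = (PMT × n) - PV = $1,567.60


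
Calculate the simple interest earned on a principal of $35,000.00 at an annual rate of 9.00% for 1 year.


Simple interest formula: I = P × r × t
I = $35,000.00 × 0.09 × 1
I = $3,150.00

I = P × r × t = $3,150.00


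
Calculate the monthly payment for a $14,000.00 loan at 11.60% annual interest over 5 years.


Loan payment formula: PMT = PV × r / (1 − (1 + r)^(−n))
Monthly rate r = 0.116/12 ≈ 0.00966667, n = 60 months
Denominator: 1 − (1 + 0.116/12)^(−60) = 0.438540
PMT = $14,000.00 × (0.116/12) / 0.438540
PMT = $308.60 per month

PMT = PV × r / (1-(1+r)^(-n)) = $308.60/month


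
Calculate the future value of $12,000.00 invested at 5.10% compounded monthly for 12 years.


Compound interest formula: A = P(1 + r/n)^(nt)
A = $12,000.00 × (1 + 0.051/12)^(12 × 12)
Growth factor: (1 + 0.051/12)^144 = 1.841726
A = $12,000.00 × 1.841726
A = $22,100.71

A = P(1 + r/n)^(nt) = $22,100.71


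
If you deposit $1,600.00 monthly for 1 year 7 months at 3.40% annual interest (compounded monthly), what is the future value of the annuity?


Future value of an ordinary annuity: FV = PMT × ((1 + r)^n − 1) / r
Monthly rate r = 0.034/12 ≈ 0.00283333, n = 19
FV = $1,600.00 × ((1 + 0.034/12)^19 − 1) / (0.034/12)
FV = $1,600.00 × 19.492368
FV = $31,187.79

FV = PMT × ((1+r)^n - 1)/r = $31,187.79


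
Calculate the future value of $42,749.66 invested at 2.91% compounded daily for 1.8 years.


Compound interest formula: A = P(1 + r/n)^(nt)
A = $42,749.66 × (1 + 0.0291/365)^(365 × 1.8)
Growth factor: (1 + 0.0291/365)^657 = 1.053774
A = $42,749.66 × 1.053774
A = $45,048.48

A = P(1 + r/n)^(nt) = $45,048.48


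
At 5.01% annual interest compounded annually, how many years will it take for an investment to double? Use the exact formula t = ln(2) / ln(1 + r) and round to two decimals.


Doubling condition: (1 + r)^t = 2
Take ln of both sides: t × ln(1 + r) = ln(2)
t = ln(2) / ln(1 + r)
t = 0.693147 / 0.048885
t = 14.18

t = ln(2) / ln(1 + r) = 14.18 years


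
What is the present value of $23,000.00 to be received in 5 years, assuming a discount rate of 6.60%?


Present value formula: PV = FV / (1 + r)^t
PV = $23,000.00 / (1 + 0.066)^5
PV = $23,000.00 / 1.376531
PV = $16,708.67

PV = FV / (1 + r)^t = $16,708.67


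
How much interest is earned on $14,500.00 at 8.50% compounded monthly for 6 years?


Compound interest earned = final amount − principal.
A = P(1 + r/n)^(nt) = $14,500.00 × (1 + 0.085/12)^(12 × 6) = $24,103.35
Interest = A − P = $24,103.35 − $14,500.00 = $9,603.35

Interest = A - P = $9,603.35


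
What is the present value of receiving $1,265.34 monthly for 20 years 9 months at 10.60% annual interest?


Present value of an ordinary annuity: PV = PMT × (1 − (1 + r)^(−n)) / r
Monthly rate r = 0.106/12 ≈ 0.00883333, n = 249
PV = $1,265.34 × (1 − (1 + 0.106/12)^(−249)) / (0.106/12)
PV = $1,265.34 × 100.535729
PV = $127,211.88

PV = PMT × (1-(1+r)^(-n))/r = $127,211.88


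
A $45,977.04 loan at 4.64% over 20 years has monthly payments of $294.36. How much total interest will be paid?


Total paid over the life of the loan = PMT × n.
Total paid = $294.36 × 240 = $70,646.40
Total interest = total paid − principal = $70,646.40 − $45,977.04 = $24,669.36

Total interest = (PMT × n) - PV = $24,669.36


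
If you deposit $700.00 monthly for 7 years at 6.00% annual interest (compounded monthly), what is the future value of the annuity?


Future value of an ordinary annuity: FV = PMT × ((1 + r)^n − 1) / r
Monthly rate r = 0.06/12 = 0.005, n = 84
FV = $700.00 × ((1 + 0.06/12)^84 − 1) / (0.06/12)
FV = $700.00 × 104.073927
FV = $72,851.75

FV = PMT × ((1+r)^n - 1)/r = $72,851.75


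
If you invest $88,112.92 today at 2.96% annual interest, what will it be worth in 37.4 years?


Future value formula: FV = PV × (1 + r)^t
FV = $88,112.92 × (1 + 0.0296)^37.4
FV = $88,112.92 × 2.9771668
FV = $262,326.86

FV = PV × (1 + r)^t = $262,326.86


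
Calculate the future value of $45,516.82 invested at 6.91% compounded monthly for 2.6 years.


Compound interest formula: A = P(1 + r/n)^(nt)
A = $45,516.82 × (1 + 0.0691/12)^(12 × 2.6)
Growth factor: (1 + 0.0691/12)^31.2 = 1.1961938
A = $45,516.82 × 1.1961938
A = $54,446.94

A = P(1 + r/n)^(nt) = $54,446.94


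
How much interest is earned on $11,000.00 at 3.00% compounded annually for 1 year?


Compound interest earned = final amount − principal.
A = P(1 + r/n)^(nt) = $11,000.00 × (1 + 0.03/1)^(1 × 1) = $11,330.00
Interest = A − P = $11,330.00 − $11,000.00 = $330.00

Interest = A - P = $330.00


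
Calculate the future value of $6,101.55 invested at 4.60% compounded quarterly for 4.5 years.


Compound interest formula: A = P(1 + r/n)^(nt)
A = $6,101.55 × (1 + 0.046/4)^(4 × 4.5)
Growth factor: (1 + 0.046/4)^18 = 1.228531
A = $6,101.55 × 1.228531
A = $7,495.94

A = P(1 + r/n)^(nt) = $7,495.94


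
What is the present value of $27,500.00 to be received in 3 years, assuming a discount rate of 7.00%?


Present value formula: PV = FV / (1 + r)^t
PV = $27,500.00 / (1 + 0.07)^3
PV = $27,500.00 / 1.225043
PV = $22,448.19

PV = FV / (1 + r)^t = $22,448.19


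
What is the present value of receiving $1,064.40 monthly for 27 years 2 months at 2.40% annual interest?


Present value of an ordinary annuity: PV = PMT × (1 − (1 + r)^(−n)) / r
Monthly rate r = 0.024/12 = 0.002, n = 326
PV = $1,064.40 × (1 − (1 + 0.024/12)^(−326)) / (0.024/12)
PV = $1,064.40 × 239.3289597
PV = $254,741.74

PV = PMT × (1-(1+r)^(-n))/r = $254,741.74
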